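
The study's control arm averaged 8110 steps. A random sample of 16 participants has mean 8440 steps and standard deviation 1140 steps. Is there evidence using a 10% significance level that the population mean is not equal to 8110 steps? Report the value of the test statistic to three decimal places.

H0: μ = 8110; H1: μ ≠ 8110 (one-sample t-test, two-sided).
t = (x̄ − μ₀)/(s/√n) = (8440 − 8110)/(1140/√16) = 1.158
df = n − 1 = 15
Two-sided p-value ≈ 0.265
Since p ≈ 0.265 > α = 0.1, fail to reject H0; the evidence is not statistically significant.

1.158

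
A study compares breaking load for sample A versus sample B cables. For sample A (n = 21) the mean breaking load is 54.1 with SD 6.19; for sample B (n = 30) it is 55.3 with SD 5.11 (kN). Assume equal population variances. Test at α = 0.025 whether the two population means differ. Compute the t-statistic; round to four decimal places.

-0.7564

Let group 1 = sample A, group 2 = sample B. H0: μ_1 = μ_2; H1: μ_1 ≠ μ_2 (two-sample pooled-variance t-test, two-sided).
s_p² = [(21−1)·6.19² + (30−1)·5.11²]/(21+30−2) = 31.0933
t = (54.1 − 55.3)/√[31.0933·(1/21 + 1/30)] = -0.7564
df = n₁ + n₂ − 2 = 49
Two-sided p-value ≈ 0.453
Since p ≈ 0.453 > α = 0.025, fail to reject H0; the evidence is not statistically significant.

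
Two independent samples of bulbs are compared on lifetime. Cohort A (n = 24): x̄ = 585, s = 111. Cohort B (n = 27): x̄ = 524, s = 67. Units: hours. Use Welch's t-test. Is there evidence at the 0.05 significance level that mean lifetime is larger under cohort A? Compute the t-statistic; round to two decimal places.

Let group 1 = cohort A, group 2 = cohort B. H0: μ_1 = μ_2; H1: μ_1 > μ_2 (Welch's two-sample t-test, right-tailed).
t = (x̄_1 − x̄_2)/√(s_1²/n_1 + s_2²/n_2) = (585 − 524)/√(111²/24 + 67²/27) = 2.34
Welch–Satterthwaite df ≈ 36.89
p-value = P(T ≥ 2.34) ≈ 0.012
Since p ≈ 0.012 < α = 0.05, reject H0; the evidence is statistically significant.

2.34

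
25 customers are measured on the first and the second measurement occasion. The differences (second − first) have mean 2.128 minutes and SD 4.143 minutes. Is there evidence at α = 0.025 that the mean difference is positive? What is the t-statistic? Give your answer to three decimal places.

H0: μ_d = 0; H1: μ_d > 0 (paired t-test on the differences, right-tailed).
t = d̄/(s_d/√n) = 2.128/(4.143/√25) = 2.568
df = n − 1 = 24
p-value = P(T ≥ 2.568) ≈ 0.008
Since p ≈ 0.008 < α = 0.025, reject H0; the evidence is statistically significant.

2.568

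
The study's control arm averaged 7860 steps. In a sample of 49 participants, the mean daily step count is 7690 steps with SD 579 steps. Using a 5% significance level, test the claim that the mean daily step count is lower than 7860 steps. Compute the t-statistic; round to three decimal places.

-2.055

H0: μ = 7860; H1: μ < 7860 (one-sample t-test, left-tailed).
t = (x̄ − μ₀)/(s/√n) = (7690 − 7860)/(579/√49) = -2.055
df = n − 1 = 48
p-value = P(T ≤ -2.055) ≈ 0.023
Since p ≈ 0.023 < α = 0.05, reject H0; the data support H1.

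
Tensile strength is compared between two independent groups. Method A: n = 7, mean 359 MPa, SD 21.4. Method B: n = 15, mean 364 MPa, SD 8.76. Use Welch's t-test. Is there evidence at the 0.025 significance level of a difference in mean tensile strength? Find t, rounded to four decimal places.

Let group 1 = method A, group 2 = method B. H0: μ_1 = μ_2; H1: μ_1 ≠ μ_2 (Welch's two-sample t-test, two-sided).
t = (x̄_1 − x̄_2)/√(s_1²/n_1 + s_2²/n_2) = (359 − 364)/√(21.4²/7 + 8.76²/15) = -0.5953
Welch–Satterthwaite df ≈ 6.96
Two-sided p-value ≈ 0.570
Since p ≈ 0.570 > α = 0.025, fail to reject H0; the evidence is not statistically significant.

-0.5953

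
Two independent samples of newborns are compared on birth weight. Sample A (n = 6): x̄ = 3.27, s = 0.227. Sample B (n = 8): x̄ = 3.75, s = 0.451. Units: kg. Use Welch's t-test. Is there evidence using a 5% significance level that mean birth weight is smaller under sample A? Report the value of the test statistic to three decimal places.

-2.603

Let group 1 = sample A, group 2 = sample B. H0: μ_1 = μ_2; H1: μ_1 < μ_2 (Welch's two-sample t-test, left-tailed).
t = (x̄_1 − x̄_2)/√(s_1²/n_1 + s_2²/n_2) = (3.27 − 3.75)/√(0.227²/6 + 0.451²/8) = -2.603
Welch–Satterthwaite df ≈ 10.80
p-value = P(T ≤ -2.603) ≈ 0.012
Since p ≈ 0.012 < α = 0.05, reject H0; the evidence is statistically significant.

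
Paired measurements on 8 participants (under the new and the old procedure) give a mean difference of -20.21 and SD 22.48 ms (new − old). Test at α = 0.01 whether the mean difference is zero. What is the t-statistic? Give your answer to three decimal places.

H0: μ_d = 0; H1: μ_d ≠ 0 (paired t-test on the differences, two-sided).
t = d̄/(s_d/√n) = -20.21/(22.48/√8) = -2.543
df = n − 1 = 7
Two-sided p-value ≈ 0.0385
Since p ≈ 0.0385 > α = 0.01, fail to reject H0; the evidence is not statistically significant.

-2.543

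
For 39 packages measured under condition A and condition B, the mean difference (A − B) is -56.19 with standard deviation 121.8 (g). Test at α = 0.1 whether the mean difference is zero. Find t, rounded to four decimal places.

H0: μ_d = 0; H1: μ_d ≠ 0 (paired t-test on the differences, two-sided).
t = d̄/(s_d/√n) = -56.19/(121.8/√39) = -2.8810
df = n − 1 = 38
Two-sided p-value ≈ 0.006
Since p ≈ 0.006 < α = 0.1, reject H0; the evidence is statistically significant.

-2.8810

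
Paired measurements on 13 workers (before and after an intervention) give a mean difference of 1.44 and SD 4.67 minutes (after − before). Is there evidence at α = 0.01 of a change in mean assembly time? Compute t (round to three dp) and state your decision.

H0: μ_d = 0; H1: μ_d ≠ 0 (paired t-test on the differences, two-sided).
t = d̄/(s_d/√n) = 1.44/(4.67/√13) = 1.112
df = n − 1 = 12
Two-sided p-value ≈ 0.288
Since p ≈ 0.288 > α = 0.01, fail to reject H0; the data do not provide sufficient evidence against H0.

t = 1.112; fail to reject H0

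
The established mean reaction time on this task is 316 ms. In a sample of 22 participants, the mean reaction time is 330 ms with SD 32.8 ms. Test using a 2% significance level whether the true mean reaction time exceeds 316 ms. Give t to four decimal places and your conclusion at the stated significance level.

H0: μ = 316; H1: μ > 316 (one-sample t-test, right-tailed).
t = (x̄ − μ₀)/(s/√n) = (330 − 316)/(32.8/√22) = 2.0020
df = n − 1 = 21
p-value = P(T ≥ 2.0020) ≈ 0.029
Since p ≈ 0.029 > α = 0.02, fail to reject H0; the data do not provide sufficient evidence against H0.

t = 2.0020; fail to reject H0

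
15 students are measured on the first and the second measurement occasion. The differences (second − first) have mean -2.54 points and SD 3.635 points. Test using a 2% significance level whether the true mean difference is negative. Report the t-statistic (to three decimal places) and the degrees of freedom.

t = -2.706, df = 14

H0: μ_d = 0; H1: μ_d < 0 (paired t-test on the differences, left-tailed).
t = d̄/(s_d/√n) = -2.54/(3.635/√15) = -2.706
df = n − 1 = 14
p-value = P(T ≤ -2.706) ≈ 0.0085
Since p ≈ 0.0085 < α = 0.02, reject H0; the data support H1.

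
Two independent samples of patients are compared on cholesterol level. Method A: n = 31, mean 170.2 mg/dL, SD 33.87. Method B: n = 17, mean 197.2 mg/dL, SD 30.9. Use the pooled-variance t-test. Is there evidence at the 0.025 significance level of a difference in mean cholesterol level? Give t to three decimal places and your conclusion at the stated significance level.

Let group 1 = method A, group 2 = method B. H0: μ_1 = μ_2; H1: μ_1 ≠ μ_2 (two-sample pooled-variance t-test, two-sided).
s_p² = [(31−1)·33.87² + (17−1)·30.9²]/(31+17−2) = 1080.27
t = (170.2 − 197.2)/√[1080.27·(1/31 + 1/17)] = -2.722
df = n₁ + n₂ − 2 = 46
Two-sided p-value ≈ 0.009
Since p ≈ 0.009 < α = 0.025, reject H0; the data support H1.

t = -2.722; reject H0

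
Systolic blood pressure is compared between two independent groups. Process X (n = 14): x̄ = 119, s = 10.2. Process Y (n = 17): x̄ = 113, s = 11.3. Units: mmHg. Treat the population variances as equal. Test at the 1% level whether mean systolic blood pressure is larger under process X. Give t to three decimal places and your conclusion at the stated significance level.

t = 1.536; fail to reject H0

Let group 1 = process X, group 2 = process Y. H0: μ_1 = μ_2; H1: μ_1 > μ_2 (two-sample pooled-variance t-test, right-tailed).
s_p² = [(14−1)·10.2² + (17−1)·11.3²]/(14+17−2) = 117.088
t = (119 − 113)/√[117.088·(1/14 + 1/17)] = 1.536
df = n₁ + n₂ − 2 = 29
p-value = P(T ≥ 1.536) ≈ 0.0676
Since p ≈ 0.0676 > α = 0.01, fail to reject H0; the data do not provide sufficient evidence against H0.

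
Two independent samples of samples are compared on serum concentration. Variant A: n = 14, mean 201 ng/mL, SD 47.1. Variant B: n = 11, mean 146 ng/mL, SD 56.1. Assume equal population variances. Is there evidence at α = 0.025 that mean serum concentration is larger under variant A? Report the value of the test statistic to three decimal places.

2.666

Let group 1 = variant A, group 2 = variant B. H0: μ_1 = μ_2; H1: μ_1 > μ_2 (two-sample pooled-variance t-test, right-tailed).
s_p² = [(14−1)·47.1² + (11−1)·56.1²]/(14+11−2) = 2622.24
t = (201 − 146)/√[2622.24·(1/14 + 1/11)] = 2.666
df = n₁ + n₂ − 2 = 23
p-value = P(T ≥ 2.666) ≈ 0.007
Since p ≈ 0.007 < α = 0.025, reject H0; the data support H1.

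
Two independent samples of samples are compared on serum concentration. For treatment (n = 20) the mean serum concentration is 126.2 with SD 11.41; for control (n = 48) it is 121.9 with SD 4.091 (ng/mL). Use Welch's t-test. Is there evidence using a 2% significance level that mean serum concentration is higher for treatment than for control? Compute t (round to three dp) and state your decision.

Let group 1 = treatment, group 2 = control. H0: μ_1 = μ_2; H1: μ_1 > μ_2 (Welch's two-sample t-test, right-tailed).
t = (x̄_1 − x̄_2)/√(s_1²/n_1 + s_2²/n_2) = (126.2 − 121.9)/√(11.41²/20 + 4.091²/48) = 1.642
Welch–Satterthwaite df ≈ 21.07
p-value = P(T ≥ 1.642) ≈ 0.0577
Since p ≈ 0.0577 > α = 0.02, fail to reject H0; the evidence is not statistically significant.

t = 1.642; fail to reject H0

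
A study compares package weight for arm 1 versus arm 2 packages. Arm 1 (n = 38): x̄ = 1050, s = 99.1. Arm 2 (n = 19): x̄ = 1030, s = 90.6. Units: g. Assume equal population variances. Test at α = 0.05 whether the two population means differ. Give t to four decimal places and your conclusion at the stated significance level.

Let group 1 = arm 1, group 2 = arm 2. H0: μ_1 = μ_2; H1: μ_1 ≠ μ_2 (two-sample pooled-variance t-test, two-sided).
s_p² = [(38−1)·99.1² + (19−1)·90.6²]/(38+19−2) = 9293.1
t = (1050 − 1030)/√[9293.1·(1/38 + 1/19)] = 0.7384
df = n₁ + n₂ − 2 = 55
Two-sided p-value ≈ 0.4634
Since p ≈ 0.4634 > α = 0.05, fail to reject H0; the data do not provide sufficient evidence against H0.

t = 0.7384; fail to reject H0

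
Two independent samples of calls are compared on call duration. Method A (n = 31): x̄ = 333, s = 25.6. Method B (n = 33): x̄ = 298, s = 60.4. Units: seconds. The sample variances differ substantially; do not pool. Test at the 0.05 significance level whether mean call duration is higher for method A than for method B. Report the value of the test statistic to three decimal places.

Let group 1 = method A, group 2 = method B. H0: μ_1 = μ_2; H1: μ_1 > μ_2 (Welch's two-sample t-test, right-tailed).
t = (x̄_1 − x̄_2)/√(s_1²/n_1 + s_2²/n_2) = (333 − 298)/√(25.6²/31 + 60.4²/33) = 3.050
Welch–Satterthwaite df ≈ 43.70
p-value = P(T ≥ 3.050) ≈ 0.0019
Since p ≈ 0.0019 < α = 0.05, reject H0; the evidence is statistically significant.

3.050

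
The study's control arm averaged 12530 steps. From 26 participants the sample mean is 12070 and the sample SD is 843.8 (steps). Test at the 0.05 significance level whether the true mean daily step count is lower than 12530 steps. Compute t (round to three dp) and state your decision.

t = -2.780; reject H0

H0: μ = 12530; H1: μ < 12530 (one-sample t-test, left-tailed).
t = (x̄ − μ₀)/(s/√n) = (12070 − 12530)/(843.8/√26) = -2.780
df = n − 1 = 25
p-value = P(T ≤ -2.780) ≈ 0.0051
Since p ≈ 0.0051 < α = 0.05, reject H0; the evidence is statistically significant.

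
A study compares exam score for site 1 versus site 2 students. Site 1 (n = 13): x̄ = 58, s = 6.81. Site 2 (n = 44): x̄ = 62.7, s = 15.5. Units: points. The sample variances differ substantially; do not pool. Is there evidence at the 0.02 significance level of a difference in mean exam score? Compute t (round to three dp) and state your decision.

t = -1.564; fail to reject H0

Let group 1 = site 1, group 2 = site 2. H0: μ_1 = μ_2; H1: μ_1 ≠ μ_2 (Welch's two-sample t-test, two-sided).
t = (x̄_1 − x̄_2)/√(s_1²/n_1 + s_2²/n_2) = (58 − 62.7)/√(6.81²/13 + 15.5²/44) = -1.564
Welch–Satterthwaite df ≈ 46.47
Two-sided p-value ≈ 0.125
Since p ≈ 0.125 > α = 0.02, fail to reject H0; the evidence is not statistically significant.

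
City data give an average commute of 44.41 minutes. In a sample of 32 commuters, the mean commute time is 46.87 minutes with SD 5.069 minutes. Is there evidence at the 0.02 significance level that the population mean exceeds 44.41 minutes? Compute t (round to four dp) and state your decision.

H0: μ = 44.41; H1: μ > 44.41 (one-sample t-test, right-tailed).
t = (x̄ − μ₀)/(s/√n) = (46.87 − 44.41)/(5.069/√32) = 2.7453
df = n − 1 = 31
p-value = P(T ≥ 2.7453) ≈ 0.005
Since p ≈ 0.005 < α = 0.02, reject H0; the data support H1.

t = 2.7453; reject H0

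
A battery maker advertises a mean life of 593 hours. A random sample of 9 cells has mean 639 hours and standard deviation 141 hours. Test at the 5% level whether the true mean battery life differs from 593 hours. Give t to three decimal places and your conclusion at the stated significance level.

t = 0.979; fail to reject H0

H0: μ = 593; H1: μ ≠ 593 (one-sample t-test, two-sided).
t = (x̄ − μ₀)/(s/√n) = (639 − 593)/(141/√9) = 0.979
df = n − 1 = 8
Two-sided p-value ≈ 0.3564
Since p ≈ 0.3564 > α = 0.05, fail to reject H0; the data do not provide sufficient evidence against H0.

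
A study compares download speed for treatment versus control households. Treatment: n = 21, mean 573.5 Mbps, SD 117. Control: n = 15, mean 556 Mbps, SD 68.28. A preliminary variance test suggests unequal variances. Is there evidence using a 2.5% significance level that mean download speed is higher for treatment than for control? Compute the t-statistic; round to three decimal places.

0.564

Let group 1 = treatment, group 2 = control. H0: μ_1 = μ_2; H1: μ_1 > μ_2 (Welch's two-sample t-test, right-tailed).
t = (x̄_1 − x̄_2)/√(s_1²/n_1 + s_2²/n_2) = (573.5 − 556)/√(117²/21 + 68.28²/15) = 0.564
Welch–Satterthwaite df ≈ 32.93
p-value = P(T ≥ 0.564) ≈ 0.288
Since p ≈ 0.288 > α = 0.025, fail to reject H0; the evidence is not statistically significant.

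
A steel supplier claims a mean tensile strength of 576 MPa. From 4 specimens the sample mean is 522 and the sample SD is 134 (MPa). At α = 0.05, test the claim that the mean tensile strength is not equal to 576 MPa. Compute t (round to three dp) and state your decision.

H0: μ = 576; H1: μ ≠ 576 (one-sample t-test, two-sided).
t = (x̄ − μ₀)/(s/√n) = (522 − 576)/(134/√4) = -0.806
df = n − 1 = 3
Two-sided p-value ≈ 0.479
Since p ≈ 0.479 > α = 0.05, fail to reject H0; the data do not provide sufficient evidence against H0.

t = -0.806; fail to reject H0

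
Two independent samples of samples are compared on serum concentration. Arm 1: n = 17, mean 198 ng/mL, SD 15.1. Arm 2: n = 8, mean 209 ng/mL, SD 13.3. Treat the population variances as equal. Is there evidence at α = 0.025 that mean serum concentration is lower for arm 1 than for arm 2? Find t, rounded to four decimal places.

Let group 1 = arm 1, group 2 = arm 2. H0: μ_1 = μ_2; H1: μ_1 < μ_2 (two-sample pooled-variance t-test, left-tailed).
s_p² = [(17−1)·15.1² + (8−1)·13.3²]/(17+8−2) = 212.452
t = (198 − 209)/√[212.452·(1/17 + 1/8)] = -1.7602
df = n₁ + n₂ − 2 = 23
p-value = P(T ≤ -1.7602) ≈ 0.046
Since p ≈ 0.046 > α = 0.025, fail to reject H0; the data do not provide sufficient evidence against H0.

-1.7602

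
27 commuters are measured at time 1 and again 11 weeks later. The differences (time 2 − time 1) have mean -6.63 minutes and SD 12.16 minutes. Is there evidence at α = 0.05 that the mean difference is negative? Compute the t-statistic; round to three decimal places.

-2.833

H0: μ_d = 0; H1: μ_d < 0 (paired t-test on the differences, left-tailed).
t = d̄/(s_d/√n) = -6.63/(12.16/√27) = -2.833
df = n − 1 = 26
p-value = P(T ≤ -2.833) ≈ 0.004
Since p ≈ 0.004 < α = 0.05, reject H0; the evidence is statistically significant.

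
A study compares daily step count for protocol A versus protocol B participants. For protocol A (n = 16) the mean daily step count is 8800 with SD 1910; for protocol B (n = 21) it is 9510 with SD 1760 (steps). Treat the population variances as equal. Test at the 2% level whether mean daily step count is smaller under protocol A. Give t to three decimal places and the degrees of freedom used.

Let group 1 = protocol A, group 2 = protocol B. H0: μ_1 = μ_2; H1: μ_1 < μ_2 (two-sample pooled-variance t-test, left-tailed).
s_p² = [(16−1)·1910² + (21−1)·1760²]/(16+21−2) = 3333530
t = (8800 − 9510)/√[3333530·(1/16 + 1/21)] = -1.172
df = n₁ + n₂ − 2 = 35
p-value = P(T ≤ -1.172) ≈ 0.1246
Since p ≈ 0.1246 > α = 0.02, fail to reject H0; the data do not provide sufficient evidence against H0.

t = -1.172, df = 35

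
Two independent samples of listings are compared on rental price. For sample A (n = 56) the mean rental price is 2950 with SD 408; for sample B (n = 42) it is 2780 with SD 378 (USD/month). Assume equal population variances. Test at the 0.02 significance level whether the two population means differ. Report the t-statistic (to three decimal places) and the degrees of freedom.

t = 2.106, df = 96

Let group 1 = sample A, group 2 = sample B. H0: μ_1 = μ_2; H1: μ_1 ≠ μ_2 (two-sample pooled-variance t-test, two-sided).
s_p² = [(56−1)·408² + (42−1)·378²]/(56+42−2) = 156393
t = (2950 − 2780)/√[156393·(1/56 + 1/42)] = 2.106
df = n₁ + n₂ − 2 = 96
Two-sided p-value ≈ 0.038
Since p ≈ 0.038 > α = 0.02, fail to reject H0; the data do not provide sufficient evidence against H0.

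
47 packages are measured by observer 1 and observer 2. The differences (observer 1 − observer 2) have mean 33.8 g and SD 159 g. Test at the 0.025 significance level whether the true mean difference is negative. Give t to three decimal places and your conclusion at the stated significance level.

H0: μ_d = 0; H1: μ_d < 0 (paired t-test on the differences, left-tailed).
t = d̄/(s_d/√n) = 33.8/(159/√47) = 1.457
df = n − 1 = 46
p-value = P(T ≤ 1.457) ≈ 0.924
Since p ≈ 0.924 > α = 0.025, fail to reject H0; the evidence is not statistically significant.

t = 1.457; fail to reject H0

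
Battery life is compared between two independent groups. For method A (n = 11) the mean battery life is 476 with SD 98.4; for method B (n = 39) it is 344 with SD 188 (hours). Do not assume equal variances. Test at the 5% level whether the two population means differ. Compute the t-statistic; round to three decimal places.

Let group 1 = method A, group 2 = method B. H0: μ_1 = μ_2; H1: μ_1 ≠ μ_2 (Welch's two-sample t-test, two-sided).
t = (x̄_1 − x̄_2)/√(s_1²/n_1 + s_2²/n_2) = (476 − 344)/√(98.4²/11 + 188²/39) = 3.123
Welch–Satterthwaite df ≈ 32.21
Two-sided p-value ≈ 0.0038
Since p ≈ 0.0038 < α = 0.05, reject H0; the data support H1.

3.123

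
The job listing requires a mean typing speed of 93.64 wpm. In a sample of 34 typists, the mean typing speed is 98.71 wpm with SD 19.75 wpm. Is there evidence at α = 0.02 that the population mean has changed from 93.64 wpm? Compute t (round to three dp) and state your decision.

H0: μ = 93.64; H1: μ ≠ 93.64 (one-sample t-test, two-sided).
t = (x̄ − μ₀)/(s/√n) = (98.71 − 93.64)/(19.75/√34) = 1.497
df = n − 1 = 33
Two-sided p-value ≈ 0.144
Since p ≈ 0.144 > α = 0.02, fail to reject H0; the evidence is not statistically significant.

t = 1.497; fail to reject H0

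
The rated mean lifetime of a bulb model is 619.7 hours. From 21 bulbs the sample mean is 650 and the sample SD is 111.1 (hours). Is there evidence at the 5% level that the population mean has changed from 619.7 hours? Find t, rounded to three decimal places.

H0: μ = 619.7; H1: μ ≠ 619.7 (one-sample t-test, two-sided).
t = (x̄ − μ₀)/(s/√n) = (650 − 619.7)/(111.1/√21) = 1.250
df = n − 1 = 20
Two-sided p-value ≈ 0.2258
Since p ≈ 0.2258 > α = 0.05, fail to reject H0; the evidence is not statistically significant.

1.250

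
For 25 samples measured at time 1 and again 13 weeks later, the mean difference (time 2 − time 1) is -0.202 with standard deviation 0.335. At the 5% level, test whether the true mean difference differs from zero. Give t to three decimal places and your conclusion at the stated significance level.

H0: μ_d = 0; H1: μ_d ≠ 0 (paired t-test on the differences, two-sided).
t = d̄/(s_d/√n) = -0.202/(0.335/√25) = -3.015
df = n − 1 = 24
Two-sided p-value ≈ 0.006
Since p ≈ 0.006 < α = 0.05, reject H0; the evidence is statistically significant.

t = -3.015; reject H0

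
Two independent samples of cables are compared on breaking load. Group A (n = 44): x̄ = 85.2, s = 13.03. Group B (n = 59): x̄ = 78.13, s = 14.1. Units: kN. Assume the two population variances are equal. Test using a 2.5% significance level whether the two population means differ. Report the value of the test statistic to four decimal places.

Let group 1 = group A, group 2 = group B. H0: μ_1 = μ_2; H1: μ_1 ≠ μ_2 (two-sample pooled-variance t-test, two-sided).
s_p² = [(44−1)·13.03² + (59−1)·14.1²]/(44+59−2) = 186.451
t = (85.2 − 78.13)/√[186.451·(1/44 + 1/59)] = 2.5994
df = n₁ + n₂ − 2 = 101
Two-sided p-value ≈ 0.0107
Since p ≈ 0.0107 < α = 0.025, reject H0; the data support H1.

2.5994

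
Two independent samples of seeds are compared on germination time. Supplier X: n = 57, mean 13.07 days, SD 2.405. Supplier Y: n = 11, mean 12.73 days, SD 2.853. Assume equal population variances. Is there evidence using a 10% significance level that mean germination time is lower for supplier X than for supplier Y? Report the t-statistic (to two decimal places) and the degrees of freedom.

t = 0.42, df = 66

Let group 1 = supplier X, group 2 = supplier Y. H0: μ_1 = μ_2; H1: μ_1 < μ_2 (two-sample pooled-variance t-test, left-tailed).
s_p² = [(57−1)·2.405² + (11−1)·2.853²]/(57+11−2) = 6.14093
t = (13.07 − 12.73)/√[6.14093·(1/57 + 1/11)] = 0.42
df = n₁ + n₂ − 2 = 66
p-value = P(T ≤ 0.42) ≈ 0.661
Since p ≈ 0.661 > α = 0.1, fail to reject H0; the evidence is not statistically significant.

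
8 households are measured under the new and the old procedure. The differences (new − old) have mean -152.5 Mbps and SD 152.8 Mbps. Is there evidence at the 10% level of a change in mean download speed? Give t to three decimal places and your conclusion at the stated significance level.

H0: μ_d = 0; H1: μ_d ≠ 0 (paired t-test on the differences, two-sided).
t = d̄/(s_d/√n) = -152.5/(152.8/√8) = -2.823
df = n − 1 = 7
Two-sided p-value ≈ 0.026
Since p ≈ 0.026 < α = 0.1, reject H0; the data support H1.

t = -2.823; reject H0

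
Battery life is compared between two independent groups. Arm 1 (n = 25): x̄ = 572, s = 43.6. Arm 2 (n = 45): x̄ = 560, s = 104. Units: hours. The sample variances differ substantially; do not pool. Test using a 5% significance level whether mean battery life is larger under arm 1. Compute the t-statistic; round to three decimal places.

0.675

Let group 1 = arm 1, group 2 = arm 2. H0: μ_1 = μ_2; H1: μ_1 > μ_2 (Welch's two-sample t-test, right-tailed).
t = (x̄_1 − x̄_2)/√(s_1²/n_1 + s_2²/n_2) = (572 − 560)/√(43.6²/25 + 104²/45) = 0.675
Welch–Satterthwaite df ≈ 64.42
p-value = P(T ≥ 0.675) ≈ 0.251
Since p ≈ 0.251 > α = 0.05, fail to reject H0; the data do not provide sufficient evidence against H0.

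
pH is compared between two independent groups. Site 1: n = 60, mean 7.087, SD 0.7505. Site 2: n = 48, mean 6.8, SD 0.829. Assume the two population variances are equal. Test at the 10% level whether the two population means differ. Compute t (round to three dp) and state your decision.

Let group 1 = site 1, group 2 = site 2. H0: μ_1 = μ_2; H1: μ_1 ≠ μ_2 (two-sample pooled-variance t-test, two-sided).
s_p² = [(60−1)·0.7505² + (48−1)·0.829²]/(60+48−2) = 0.618227
t = (7.087 − 6.8)/√[0.618227·(1/60 + 1/48)] = 1.885
df = n₁ + n₂ − 2 = 106
Two-sided p-value ≈ 0.0622
Since p ≈ 0.0622 < α = 0.1, reject H0; the evidence is statistically significant.

t = 1.885; reject H0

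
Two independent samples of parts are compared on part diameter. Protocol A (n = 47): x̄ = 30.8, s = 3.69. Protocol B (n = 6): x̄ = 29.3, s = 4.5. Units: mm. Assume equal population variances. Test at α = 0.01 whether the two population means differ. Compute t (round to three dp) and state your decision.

Let group 1 = protocol A, group 2 = protocol B. H0: μ_1 = μ_2; H1: μ_1 ≠ μ_2 (two-sample pooled-variance t-test, two-sided).
s_p² = [(47−1)·3.69² + (6−1)·4.5²]/(47+6−2) = 14.2665
t = (30.8 − 29.3)/√[14.2665·(1/47 + 1/6)] = 0.916
df = n₁ + n₂ − 2 = 51
Two-sided p-value ≈ 0.3640
Since p ≈ 0.3640 > α = 0.01, fail to reject H0; the data do not provide sufficient evidence against H0.

t = 0.916; fail to reject H0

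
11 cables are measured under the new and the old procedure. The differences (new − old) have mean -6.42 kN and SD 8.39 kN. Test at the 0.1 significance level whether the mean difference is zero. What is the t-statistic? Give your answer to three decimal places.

H0: μ_d = 0; H1: μ_d ≠ 0 (paired t-test on the differences, two-sided).
t = d̄/(s_d/√n) = -6.42/(8.39/√11) = -2.538
df = n − 1 = 10
Two-sided p-value ≈ 0.0295
Since p ≈ 0.0295 < α = 0.1, reject H0; the data support H1.

-2.538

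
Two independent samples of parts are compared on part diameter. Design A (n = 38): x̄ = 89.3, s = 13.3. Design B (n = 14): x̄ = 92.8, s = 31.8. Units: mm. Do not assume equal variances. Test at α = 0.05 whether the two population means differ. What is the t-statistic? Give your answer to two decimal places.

-0.40

Let group 1 = design A, group 2 = design B. H0: μ_1 = μ_2; H1: μ_1 ≠ μ_2 (Welch's two-sample t-test, two-sided).
t = (x̄_1 − x̄_2)/√(s_1²/n_1 + s_2²/n_2) = (89.3 − 92.8)/√(13.3²/38 + 31.8²/14) = -0.40
Welch–Satterthwaite df ≈ 14.71
Two-sided p-value ≈ 0.696
Since p ≈ 0.696 > α = 0.05, fail to reject H0; the data do not provide sufficient evidence against H0.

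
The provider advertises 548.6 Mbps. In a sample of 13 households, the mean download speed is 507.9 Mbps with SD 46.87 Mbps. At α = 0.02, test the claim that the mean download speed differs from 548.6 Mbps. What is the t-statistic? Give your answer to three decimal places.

-3.131

H0: μ = 548.6; H1: μ ≠ 548.6 (one-sample t-test, two-sided).
t = (x̄ − μ₀)/(s/√n) = (507.9 − 548.6)/(46.87/√13) = -3.131
df = n − 1 = 12
Two-sided p-value ≈ 0.009
Since p ≈ 0.009 < α = 0.02, reject H0; the data support H1.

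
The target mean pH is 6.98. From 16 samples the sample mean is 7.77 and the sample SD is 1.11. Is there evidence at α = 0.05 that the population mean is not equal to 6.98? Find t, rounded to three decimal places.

H0: μ = 6.98; H1: μ ≠ 6.98 (one-sample t-test, two-sided).
t = (x̄ − μ₀)/(s/√n) = (7.77 − 6.98)/(1.11/√16) = 2.847
df = n − 1 = 15
Two-sided p-value ≈ 0.012
Since p ≈ 0.012 < α = 0.05, reject H0; the evidence is statistically significant.

2.847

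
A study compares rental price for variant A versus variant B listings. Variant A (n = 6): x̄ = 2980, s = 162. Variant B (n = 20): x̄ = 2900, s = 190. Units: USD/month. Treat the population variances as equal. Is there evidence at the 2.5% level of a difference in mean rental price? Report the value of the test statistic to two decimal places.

Let group 1 = variant A, group 2 = variant B. H0: μ_1 = μ_2; H1: μ_1 ≠ μ_2 (two-sample pooled-variance t-test, two-sided).
s_p² = [(6−1)·162² + (20−1)·190²]/(6+20−2) = 34046.7
t = (2980 − 2900)/√[34046.7·(1/6 + 1/20)] = 0.93
df = n₁ + n₂ − 2 = 24
Two-sided p-value ≈ 0.3609
Since p ≈ 0.3609 > α = 0.025, fail to reject H0; the evidence is not statistically significant.

0.93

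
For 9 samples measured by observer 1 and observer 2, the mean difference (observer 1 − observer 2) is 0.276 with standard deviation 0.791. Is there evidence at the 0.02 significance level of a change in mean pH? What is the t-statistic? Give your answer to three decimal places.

H0: μ_d = 0; H1: μ_d ≠ 0 (paired t-test on the differences, two-sided).
t = d̄/(s_d/√n) = 0.276/(0.791/√9) = 1.047
df = n − 1 = 8
Two-sided p-value ≈ 0.326
Since p ≈ 0.326 > α = 0.02, fail to reject H0; the data do not provide sufficient evidence against H0.

1.047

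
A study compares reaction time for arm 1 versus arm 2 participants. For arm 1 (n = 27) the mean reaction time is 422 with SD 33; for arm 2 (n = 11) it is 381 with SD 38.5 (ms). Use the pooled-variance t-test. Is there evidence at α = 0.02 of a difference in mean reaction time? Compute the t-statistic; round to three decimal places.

3.311

Let group 1 = arm 1, group 2 = arm 2. H0: μ_1 = μ_2; H1: μ_1 ≠ μ_2 (two-sample pooled-variance t-test, two-sided).
s_p² = [(27−1)·33² + (11−1)·38.5²]/(27+11−2) = 1198.24
t = (422 − 381)/√[1198.24·(1/27 + 1/11)] = 3.311
df = n₁ + n₂ − 2 = 36
Two-sided p-value ≈ 0.002
Since p ≈ 0.002 < α = 0.02, reject H0; the data support H1.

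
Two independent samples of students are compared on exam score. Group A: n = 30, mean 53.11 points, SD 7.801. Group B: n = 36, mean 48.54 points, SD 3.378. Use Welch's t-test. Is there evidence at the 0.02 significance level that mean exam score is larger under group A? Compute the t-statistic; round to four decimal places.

2.9840

Let group 1 = group A, group 2 = group B. H0: μ_1 = μ_2; H1: μ_1 > μ_2 (Welch's two-sample t-test, right-tailed).
t = (x̄_1 − x̄_2)/√(s_1²/n_1 + s_2²/n_2) = (53.11 − 48.54)/√(7.801²/30 + 3.378²/36) = 2.9840
Welch–Satterthwaite df ≈ 38.00
p-value = P(T ≥ 2.9840) ≈ 0.002
Since p ≈ 0.002 < α = 0.02, reject H0; the evidence is statistically significant.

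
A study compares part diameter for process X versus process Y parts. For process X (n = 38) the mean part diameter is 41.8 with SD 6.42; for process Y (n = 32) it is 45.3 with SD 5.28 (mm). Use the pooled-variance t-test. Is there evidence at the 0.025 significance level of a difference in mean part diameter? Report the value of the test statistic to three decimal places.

Let group 1 = process X, group 2 = process Y. H0: μ_1 = μ_2; H1: μ_1 ≠ μ_2 (two-sample pooled-variance t-test, two-sided).
s_p² = [(38−1)·6.42² + (32−1)·5.28²]/(38+32−2) = 35.1358
t = (41.8 − 45.3)/√[35.1358·(1/38 + 1/32)] = -2.461
df = n₁ + n₂ − 2 = 68
Two-sided p-value ≈ 0.016
Since p ≈ 0.016 < α = 0.025, reject H0; the evidence is statistically significant.

-2.461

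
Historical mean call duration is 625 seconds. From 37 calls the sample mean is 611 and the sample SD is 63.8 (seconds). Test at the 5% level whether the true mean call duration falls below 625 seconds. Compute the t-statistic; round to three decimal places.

-1.335

H0: μ = 625; H1: μ < 625 (one-sample t-test, left-tailed).
t = (x̄ − μ₀)/(s/√n) = (611 − 625)/(63.8/√37) = -1.335
df = n − 1 = 36
p-value = P(T ≤ -1.335) ≈ 0.0952
Since p ≈ 0.0952 > α = 0.05, fail to reject H0; the data do not provide sufficient evidence against H0.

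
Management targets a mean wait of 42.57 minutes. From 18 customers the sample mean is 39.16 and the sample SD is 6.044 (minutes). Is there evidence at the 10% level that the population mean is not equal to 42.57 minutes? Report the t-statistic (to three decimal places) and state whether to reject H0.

t = -2.394; reject H0

H0: μ = 42.57; H1: μ ≠ 42.57 (one-sample t-test, two-sided).
t = (x̄ − μ₀)/(s/√n) = (39.16 − 42.57)/(6.044/√18) = -2.394
df = n − 1 = 17
Two-sided p-value ≈ 0.028
Since p ≈ 0.028 < α = 0.1, reject H0; the data support H1.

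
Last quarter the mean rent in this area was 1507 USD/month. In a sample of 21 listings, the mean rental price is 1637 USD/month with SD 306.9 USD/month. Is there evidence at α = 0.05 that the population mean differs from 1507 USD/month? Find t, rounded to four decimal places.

H0: μ = 1507; H1: μ ≠ 1507 (one-sample t-test, two-sided).
t = (x̄ − μ₀)/(s/√n) = (1637 − 1507)/(306.9/√21) = 1.9411
df = n − 1 = 20
Two-sided p-value ≈ 0.066
Since p ≈ 0.066 > α = 0.05, fail to reject H0; the data do not provide sufficient evidence against H0.

1.9411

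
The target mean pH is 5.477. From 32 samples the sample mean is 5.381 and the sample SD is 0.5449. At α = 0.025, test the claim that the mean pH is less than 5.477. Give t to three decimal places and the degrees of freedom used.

t = -0.997, df = 31

H0: μ = 5.477; H1: μ < 5.477 (one-sample t-test, left-tailed).
t = (x̄ − μ₀)/(s/√n) = (5.381 − 5.477)/(0.5449/√32) = -0.997
df = n − 1 = 31
p-value = P(T ≤ -0.997) ≈ 0.163
Since p ≈ 0.163 > α = 0.025, fail to reject H0; the evidence is not statistically significant.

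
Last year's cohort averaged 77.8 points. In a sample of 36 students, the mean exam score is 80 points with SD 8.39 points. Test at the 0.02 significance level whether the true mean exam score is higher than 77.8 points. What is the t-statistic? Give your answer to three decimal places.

H0: μ = 77.8; H1: μ > 77.8 (one-sample t-test, right-tailed).
t = (x̄ − μ₀)/(s/√n) = (80 − 77.8)/(8.39/√36) = 1.573
df = n − 1 = 35
p-value = P(T ≥ 1.573) ≈ 0.0623
Since p ≈ 0.0623 > α = 0.02, fail to reject H0; the data do not provide sufficient evidence against H0.

1.573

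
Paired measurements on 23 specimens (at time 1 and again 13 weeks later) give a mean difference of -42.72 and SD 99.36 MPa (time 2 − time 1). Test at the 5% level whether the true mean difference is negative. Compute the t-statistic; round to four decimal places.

-2.0620

H0: μ_d = 0; H1: μ_d < 0 (paired t-test on the differences, left-tailed).
t = d̄/(s_d/√n) = -42.72/(99.36/√23) = -2.0620
df = n − 1 = 22
p-value = P(T ≤ -2.0620) ≈ 0.026
Since p ≈ 0.026 < α = 0.05, reject H0; the evidence is statistically significant.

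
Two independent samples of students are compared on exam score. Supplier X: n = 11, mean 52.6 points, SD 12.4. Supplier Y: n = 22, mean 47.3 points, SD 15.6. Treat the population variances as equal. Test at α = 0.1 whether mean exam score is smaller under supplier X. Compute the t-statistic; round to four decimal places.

0.9801

Let group 1 = supplier X, group 2 = supplier Y. H0: μ_1 = μ_2; H1: μ_1 < μ_2 (two-sample pooled-variance t-test, left-tailed).
s_p² = [(11−1)·12.4² + (22−1)·15.6²]/(11+22−2) = 214.457
t = (52.6 − 47.3)/√[214.457·(1/11 + 1/22)] = 0.9801
df = n₁ + n₂ − 2 = 31
p-value = P(T ≤ 0.9801) ≈ 0.833
Since p ≈ 0.833 > α = 0.1, fail to reject H0; the data do not provide sufficient evidence against H0.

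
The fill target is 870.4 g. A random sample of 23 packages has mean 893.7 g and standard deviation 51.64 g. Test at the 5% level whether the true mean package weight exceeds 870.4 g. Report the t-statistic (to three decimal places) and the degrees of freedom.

t = 2.164, df = 22

H0: μ = 870.4; H1: μ > 870.4 (one-sample t-test, right-tailed).
t = (x̄ − μ₀)/(s/√n) = (893.7 − 870.4)/(51.64/√23) = 2.164
df = n − 1 = 22
p-value = P(T ≥ 2.164) ≈ 0.0208
Since p ≈ 0.0208 < α = 0.05, reject H0; the data support H1.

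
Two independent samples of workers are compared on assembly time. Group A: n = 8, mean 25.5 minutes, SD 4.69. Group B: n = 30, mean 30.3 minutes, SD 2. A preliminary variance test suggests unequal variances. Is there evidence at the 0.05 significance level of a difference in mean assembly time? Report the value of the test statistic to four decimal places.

-2.8270

Let group 1 = group A, group 2 = group B. H0: μ_1 = μ_2; H1: μ_1 ≠ μ_2 (Welch's two-sample t-test, two-sided).
t = (x̄_1 − x̄_2)/√(s_1²/n_1 + s_2²/n_2) = (25.5 − 30.3)/√(4.69²/8 + 2²/30) = -2.8270
Welch–Satterthwaite df ≈ 7.69
Two-sided p-value ≈ 0.0232
Since p ≈ 0.0232 < α = 0.05, reject H0; the data support H1.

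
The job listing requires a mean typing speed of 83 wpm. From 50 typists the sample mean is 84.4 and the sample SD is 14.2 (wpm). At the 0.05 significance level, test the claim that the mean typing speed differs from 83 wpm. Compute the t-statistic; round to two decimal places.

H0: μ = 83; H1: μ ≠ 83 (one-sample t-test, two-sided).
t = (x̄ − μ₀)/(s/√n) = (84.4 − 83)/(14.2/√50) = 0.70
df = n − 1 = 49
Two-sided p-value ≈ 0.489
Since p ≈ 0.489 > α = 0.05, fail to reject H0; the data do not provide sufficient evidence against H0.

0.70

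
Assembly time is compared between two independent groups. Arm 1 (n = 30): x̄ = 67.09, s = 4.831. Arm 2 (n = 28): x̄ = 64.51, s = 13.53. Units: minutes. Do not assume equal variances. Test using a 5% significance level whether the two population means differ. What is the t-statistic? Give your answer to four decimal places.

Let group 1 = arm 1, group 2 = arm 2. H0: μ_1 = μ_2; H1: μ_1 ≠ μ_2 (Welch's two-sample t-test, two-sided).
t = (x̄_1 − x̄_2)/√(s_1²/n_1 + s_2²/n_2) = (67.09 − 64.51)/√(4.831²/30 + 13.53²/28) = 0.9539
Welch–Satterthwaite df ≈ 33.37
Two-sided p-value ≈ 0.3470
Since p ≈ 0.3470 > α = 0.05, fail to reject H0; the data do not provide sufficient evidence against H0.

0.9539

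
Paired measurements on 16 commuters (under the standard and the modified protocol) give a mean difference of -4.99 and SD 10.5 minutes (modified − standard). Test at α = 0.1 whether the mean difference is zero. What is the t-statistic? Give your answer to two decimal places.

-1.90

H0: μ_d = 0; H1: μ_d ≠ 0 (paired t-test on the differences, two-sided).
t = d̄/(s_d/√n) = -4.99/(10.5/√16) = -1.90
df = n − 1 = 15
Two-sided p-value ≈ 0.0767
Since p ≈ 0.0767 < α = 0.1, reject H0; the data support H1.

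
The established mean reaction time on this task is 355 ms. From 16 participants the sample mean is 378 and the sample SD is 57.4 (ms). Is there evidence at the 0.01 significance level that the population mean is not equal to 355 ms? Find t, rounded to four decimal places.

H0: μ = 355; H1: μ ≠ 355 (one-sample t-test, two-sided).
t = (x̄ − μ₀)/(s/√n) = (378 − 355)/(57.4/√16) = 1.6028
df = n − 1 = 15
Two-sided p-value ≈ 0.130
Since p ≈ 0.130 > α = 0.01, fail to reject H0; the data do not provide sufficient evidence against H0.

1.6028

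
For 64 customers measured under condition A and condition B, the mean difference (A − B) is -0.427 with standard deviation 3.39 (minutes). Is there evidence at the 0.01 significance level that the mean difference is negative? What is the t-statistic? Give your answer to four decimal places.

-1.0077

H0: μ_d = 0; H1: μ_d < 0 (paired t-test on the differences, left-tailed).
t = d̄/(s_d/√n) = -0.427/(3.39/√64) = -1.0077
df = n − 1 = 63
p-value = P(T ≤ -1.0077) ≈ 0.1587
Since p ≈ 0.1587 > α = 0.01, fail to reject H0; the evidence is not statistically significant.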